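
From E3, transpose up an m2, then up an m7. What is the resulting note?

Eb4

A minor second up from E3 is F3.
F3 up a minor seventh → Eb4 (10 semitones).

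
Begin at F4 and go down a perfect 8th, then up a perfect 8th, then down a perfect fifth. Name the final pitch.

F4 down a perfect octave → F3 (12 semitones).
A perfect octave up from F3 is F4.
Down a perfect fifth from F4: Bb3 (7 semitones down).

Bb3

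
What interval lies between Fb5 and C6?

F to C spans five letter names (F-G-A-B-C): a fifth.
The perfect fifth is 7 semitones; here we have 8, one semitone wider: augmented.

augmented fifth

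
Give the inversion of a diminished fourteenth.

First reduce the compound diminished fourteenth to its simple form, a diminished seventh.
The rule of nine gives the new number: 9 − 7 = 2, so a seventh becomes a second.
Quality inverts too: diminished becomes augmented. That makes the inversion an augmented second.

augmented 2nd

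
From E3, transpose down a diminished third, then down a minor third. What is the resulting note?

E3 down a diminished third → C##3 (2 semitones).
A minor third down from C##3 is A##2.

A##2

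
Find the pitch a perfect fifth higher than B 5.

The fifth takes the letter from B up to F.
A perfect fifth spans 7 semitones, so from B5 the target pitch is F#6.

F sharp 6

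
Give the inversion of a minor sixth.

Interval numbers invert to sum to nine: 6 + 3 = 9, so a sixth inverts to a third.
The quality also flips — minor becomes major — giving a major third.

major third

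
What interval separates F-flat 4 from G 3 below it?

Descending from Fb4 to G3 is the same interval as ascending G3 to Fb4.
G to F spans seven letter names (G-A-B-C-D-E-F), so the interval is some kind of seventh.
A major seventh would be 11 semitones; G3 to Fb4 is 9, two semitones narrower, so the interval is diminished.

diminished seventh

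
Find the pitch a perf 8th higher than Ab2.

The letter stays A (same as the start), shifted an octave up.
Moving 12 semitones up from Ab2 (the size of a perfect octave) reaches Ab3.

Ab3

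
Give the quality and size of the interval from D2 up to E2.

D to E spans two letter names (D-E): a second.
D2 to E2 is 2 semitones, matching the major second exactly, so the quality is major.

major 2nd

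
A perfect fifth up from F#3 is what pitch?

Five letter names up from F: C.
A perfect fifth spans 7 semitones, so from F#3 the target pitch is C#4.

C#4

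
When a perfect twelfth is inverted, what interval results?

First reduce the compound perfect twelfth to its simple form, a perfect fifth.
Inverted interval numbers add to nine, so a fifth pairs with a fourth (5 + 4 = 9).
The quality also flips — perfect stays perfect — giving a perfect fourth.

perfect 4th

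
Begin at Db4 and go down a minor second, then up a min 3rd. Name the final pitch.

Eb4

A minor second down from Db4 is C4.
Up a minor third from C4: Eb4 (3 semitones up).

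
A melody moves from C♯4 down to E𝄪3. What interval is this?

diminished sixth

Descending from C#4 to E##3 is the same interval as ascending E##3 to C#4.
E to C spans six letter names (E-F-G-A-B-C) — that makes it a sixth of some quality.
E##3 to C#4 spans 7 semitones — two semitones narrower than the major sixth (9) — giving a diminished sixth.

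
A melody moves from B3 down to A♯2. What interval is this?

m9

Descending from B3 to A#2 is the same interval as ascending A#2 to B3.
A to B spans two letter names (A-B), plus an octave: a ninth.
A#2 to B3 is 13 semitones, a half step short of the major ninth (14), so this is minor.
(Equivalently, a compound minor second: a minor second plus an octave.)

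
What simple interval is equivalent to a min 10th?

m3

Each octave removed subtracts seven from the number: 10 − 7 = 3.
That makes a minor tenth a compound minor third — an octave plus a minor third.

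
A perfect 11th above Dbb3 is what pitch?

Gbb4

Four letters up from D (plus an octave) reaches G.
A perfect eleventh is 17 semitones; 17 semitones up from Dbb3 gives Gbb4.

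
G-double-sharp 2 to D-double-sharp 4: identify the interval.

G to D spans five letter names (G-A-B-C-D), plus an octave: a twelfth.
Counting semitones, G##2→D##4 is 19, which is the perfect twelfth.
(Equivalently, a compound perfect fifth: a perfect fifth plus an octave.)

perfect twelfth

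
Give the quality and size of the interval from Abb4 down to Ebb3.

perfect eleventh

Descending from Abb4 to Ebb3 is the same interval as ascending Ebb3 to Abb4.
E to A spans four letter names (E-F-G-A), plus an octave, so the interval is some kind of eleventh.
Counting semitones, Ebb3→Abb4 is 17, which is the perfect eleventh.
(Equivalently, a compound perfect fourth: a perfect fourth plus an octave.)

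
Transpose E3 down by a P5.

A2

Five letter names down from E: A.
A perfect fifth is 7 semitones; 7 semitones down from E3 gives A2.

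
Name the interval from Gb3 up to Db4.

G to D spans five letter names (G-A-B-C-D), so the interval is some kind of fifth.
Gb3 to Db4 is 7 semitones, matching the perfect fifth exactly, so the quality is perfect.

perfect 5th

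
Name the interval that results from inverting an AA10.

doubly diminished sixth

First reduce the compound doubly augmented tenth to its simple form, a doubly augmented third.
Interval numbers invert to sum to nine: 3 + 6 = 9, so a third inverts to a sixth.
And doubly augmented becomes doubly diminished under inversion, so we get a doubly diminished sixth.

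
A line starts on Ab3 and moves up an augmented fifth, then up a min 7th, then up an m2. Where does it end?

An augmented fifth up from Ab3 is E4.
E4 up a minor seventh → D5 (10 semitones).
A minor second up from D5 is Eb5.

Eb5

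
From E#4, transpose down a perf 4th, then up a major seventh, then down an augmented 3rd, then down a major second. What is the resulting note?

E4

A perfect fourth down from E#4 is B#3.
B#3 up a major seventh → A##4 (11 semitones).
An augmented third down from A##4 is F#4.
F#4 down a major second → E4 (2 semitones).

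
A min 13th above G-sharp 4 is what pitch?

E 6

The thirteenth's letter: G up six letter names plus an octave → E.
A minor thirteenth spans 20 semitones, so from G#4 the target pitch is E6.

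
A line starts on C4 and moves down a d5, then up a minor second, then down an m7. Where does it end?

Down a diminished fifth from C4: F#3 (6 semitones down).
Up a minor second from F#3: G3 (1 semitone up).
Down a minor seventh from G3: A2 (10 semitones down).

A2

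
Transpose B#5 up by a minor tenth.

D#7

Counting three letter names plus an octave up from B lands on D.
Moving 15 semitones up from B#5 (the size of a minor tenth) reaches D#7.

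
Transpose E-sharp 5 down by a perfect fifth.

The fifth takes the letter from E down to A.
A perfect fifth is 7 semitones; 7 semitones down from E#5 gives A#4.

A-sharp 4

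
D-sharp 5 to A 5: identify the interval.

diminished fifth

D to A spans five letter names (D-E-F-G-A): a fifth.
The perfect fifth is 7 semitones; here we have 6, one semitone narrower: diminished.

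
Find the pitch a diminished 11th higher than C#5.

The eleventh's letter: C up four letter names plus an octave → F.
A diminished eleventh is 16 semitones; 16 semitones up from C#5 gives F6.

F6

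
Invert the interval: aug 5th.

diminished fourth

Interval numbers invert to sum to nine: 5 + 4 = 9, so a fifth inverts to a fourth.
And augmented becomes diminished under inversion, so we get a diminished fourth.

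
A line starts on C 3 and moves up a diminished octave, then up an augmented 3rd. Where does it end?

A diminished octave up from C3 is Cb4.
Up an augmented third from Cb4: E4 (5 semitones up).

E 4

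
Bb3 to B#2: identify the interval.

Descending from Bb3 to B#2 is the same interval as ascending B#2 to Bb3.
B to B is the same letter name, plus an octave — that makes it an octave of some quality.
B#2 to Bb3 spans 10 semitones — two semitones narrower than the perfect octave (12) — giving a doubly diminished octave.

dd8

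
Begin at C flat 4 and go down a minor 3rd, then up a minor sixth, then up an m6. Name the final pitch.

D double-flat 5

A minor third down from Cb4 is Ab3.
A minor sixth up from Ab3 is Fb4.
Fb4 up a minor sixth → Dbb5 (8 semitones).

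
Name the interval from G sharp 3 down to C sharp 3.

perfect 5th

Descending from G#3 to C#3 is the same interval as ascending C#3 to G#3.
C to G spans five letter names (C-D-E-F-G), so the interval is some kind of fifth.
The perfect fifth spans 7 semitones, and C#3 to G#3 is exactly 7 semitones — so this is a perfect fifth.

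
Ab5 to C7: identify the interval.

A to C spans three letter names (A-B-C), plus an octave — that makes it a tenth of some quality.
Ab5 to C7 is 16 semitones, matching the major tenth exactly, so the quality is major.
(Equivalently, a compound major third: a major third plus an octave.)

M10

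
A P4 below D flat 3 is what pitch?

A flat 2

Counting four letter names down from D lands on A.
A perfect fourth is 5 semitones; 5 semitones down from Db3 gives Ab2.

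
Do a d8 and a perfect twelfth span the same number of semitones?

No

11 semitones (diminished octave) vs 19 semitones (perfect twelfth): not equal.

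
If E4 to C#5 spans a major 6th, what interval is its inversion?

minor third

The rule of nine gives the new number: 9 − 6 = 3, so a sixth becomes a third.
The quality also flips — major becomes minor — giving a minor third.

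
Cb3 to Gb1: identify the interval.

perfect eleventh

Descending from Cb3 to Gb1 is the same interval as ascending Gb1 to Cb3.
G to C spans four letter names (G-A-B-C), plus an octave, so the interval is some kind of eleventh.
Counting semitones, Gb1→Cb3 is 17, which is the perfect eleventh.
(Equivalently, a compound perfect fourth: a perfect fourth plus an octave.)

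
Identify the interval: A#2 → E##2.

d4

Descending from A#2 to E##2 is the same interval as ascending E##2 to A#2.
E to A spans four letter names (E-F-G-A) — that makes it a fourth of some quality.
The perfect fourth is 5 semitones; here we have 4, one semitone narrower: diminished.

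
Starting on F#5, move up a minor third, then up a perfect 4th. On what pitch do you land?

D6

F#5 up a minor third → A5 (3 semitones).
Up a perfect fourth from A5: D6 (5 semitones up).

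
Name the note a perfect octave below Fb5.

An octave keeps the letter name F, an octave down from F.
A perfect octave is 12 semitones; 12 semitones down from Fb5 gives Fb4.

Fb4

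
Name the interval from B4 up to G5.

minor sixth

B to G spans six letter names (B-C-D-E-F-G) — that makes it a sixth of some quality.
At 8 semitones, B4→G5 falls one short of a major sixth: minor.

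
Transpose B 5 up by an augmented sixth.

G double-sharp 6

The sixth takes the letter from B up to G.
Moving 10 semitones up from B5 (the size of an augmented sixth) reaches G##6.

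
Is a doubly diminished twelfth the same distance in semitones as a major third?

A doubly diminished twelfth is 17 semitones but a major third is 4 semitones — different sizes.

No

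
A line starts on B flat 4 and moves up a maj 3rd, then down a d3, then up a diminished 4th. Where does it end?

E 5

Bb4 up a major third → D5 (4 semitones).
Down a diminished third from D5: B#4 (2 semitones down).
Up a diminished fourth from B#4: E5 (4 semitones up).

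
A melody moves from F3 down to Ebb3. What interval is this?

augmented second

Descending from F3 to Ebb3 is the same interval as ascending Ebb3 to F3.
E to F spans two letter names (E-F): a second.
Ebb3 to F3 spans 3 semitones — one semitone wider than the major second (2) — giving an augmented second.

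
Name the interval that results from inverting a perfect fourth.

P5

Interval numbers invert to sum to nine: 4 + 5 = 9, so a fourth inverts to a fifth.
Quality inverts too: perfect stays perfect. That makes the inversion a perfect fifth.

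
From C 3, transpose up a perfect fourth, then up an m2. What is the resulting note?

Up a perfect fourth from C3: F3 (5 semitones up).
Up a minor second from F3: Gb3 (1 semitone up).

G flat 3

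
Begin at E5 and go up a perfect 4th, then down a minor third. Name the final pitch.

F#5

A perfect fourth up from E5 is A5.
Down a minor third from A5: F#5 (3 semitones down).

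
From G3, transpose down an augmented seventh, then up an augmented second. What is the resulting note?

Bb2

Down an augmented seventh from G3: Abb2 (12 semitones down).
Up an augmented second from Abb2: Bb2 (3 semitones up).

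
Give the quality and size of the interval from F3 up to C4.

F to C spans five letter names (F-G-A-B-C): a fifth.
F3 to C4 is 7 semitones, matching the perfect fifth exactly, so the quality is perfect.

perfect fifth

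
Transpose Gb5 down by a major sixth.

Bbb4

Counting six letter names down from G lands on B.
A major sixth spans 9 semitones, so from Gb5 the target pitch is Bbb4.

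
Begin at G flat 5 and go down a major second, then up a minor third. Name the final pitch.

A double-flat 5

Gb5 down a major second → Fb5 (2 semitones).
A minor third up from Fb5 is Abb5.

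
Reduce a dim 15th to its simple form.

Take out an octave (7 from the number): 15 − 7 = 8.
So a diminished fifteenth is an octave plus a diminished octave. The quality is unchanged.

diminished 8th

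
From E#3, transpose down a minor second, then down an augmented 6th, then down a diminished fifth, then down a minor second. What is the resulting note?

A minor second down from E#3 is D##3.
Down an augmented sixth from D##3: F#2 (10 semitones down).
Down a diminished fifth from F#2: B#1 (6 semitones down).
Down a minor second from B#1: A##1 (1 semitone down).

A##1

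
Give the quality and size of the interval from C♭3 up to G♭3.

C to G spans five letter names (C-D-E-F-G): a fifth.
Cb3 to Gb3 is 7 semitones, matching the perfect fifth exactly, so the quality is perfect.

P5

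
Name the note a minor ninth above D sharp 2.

Two letters up from D (plus an octave) reaches E.
A minor ninth is 13 semitones; 13 semitones up from D#2 gives E3.

E 3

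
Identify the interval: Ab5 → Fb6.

A to F spans six letter names (A-B-C-D-E-F): a sixth.
Ab5 to Fb6 is 8 semitones, a half step short of the major sixth (9), so this is minor.

minor sixth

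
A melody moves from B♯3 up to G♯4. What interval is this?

minor sixth

B to G spans six letter names (B-C-D-E-F-G), so the interval is some kind of sixth.
A major sixth would be 9 semitones, but B#3 to G#4 is 8 — one semitone narrower, making it a minor sixth.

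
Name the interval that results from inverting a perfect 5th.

Interval numbers invert to sum to nine: 5 + 4 = 9, so a fifth inverts to a fourth.
Quality inverts too: perfect stays perfect. That makes the inversion a perfect fourth.

perfect fourth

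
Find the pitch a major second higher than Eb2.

Counting two letter names up from E lands on F.
Moving 2 semitones up from Eb2 (the size of a major second) reaches F2.

F2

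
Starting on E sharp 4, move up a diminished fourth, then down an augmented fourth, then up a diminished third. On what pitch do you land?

E#4 up a diminished fourth → A4 (4 semitones).
A4 down an augmented fourth → Eb4 (6 semitones).
A diminished third up from Eb4 is Gbb4.

G double-flat 4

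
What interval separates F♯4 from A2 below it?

major thirteenth

Descending from F#4 to A2 is the same interval as ascending A2 to F#4.
A to F spans six letter names (A-B-C-D-E-F), plus an octave: a thirteenth.
The major thirteenth spans 21 semitones, and A2 to F#4 is exactly 21 semitones — so this is a major thirteenth.
(Equivalently, a compound major sixth: a major sixth plus an octave.)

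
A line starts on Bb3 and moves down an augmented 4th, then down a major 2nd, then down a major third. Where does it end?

Bb3 down an augmented fourth → Fb3 (6 semitones).
Down a major second from Fb3: Ebb3 (2 semitones down).
Down a major third from Ebb3: Cbb3 (4 semitones down).

Cbb3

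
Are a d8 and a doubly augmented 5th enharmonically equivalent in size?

11 semitones (diminished octave) vs 9 semitones (doubly augmented fifth): not equal.

No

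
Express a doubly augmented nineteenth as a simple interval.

AA5

Each octave removed subtracts seven from the number: 19 − 14 = 5.
That makes a doubly augmented nineteenth a compound doubly augmented fifth — 2 octaves plus a doubly augmented fifth.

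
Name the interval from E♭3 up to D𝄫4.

E to D spans seven letter names (E-F-G-A-B-C-D), so the interval is some kind of seventh.
A major seventh would be 11 semitones; Eb3 to Dbb4 is 9, two semitones narrower, so the interval is diminished.

diminished 7th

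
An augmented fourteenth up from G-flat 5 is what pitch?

Counting seven letter names plus an octave up from G lands on F.
Moving 24 semitones up from Gb5 (the size of an augmented fourteenth) reaches F#7.

F-sharp 7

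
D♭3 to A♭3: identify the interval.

P5

D to A spans five letter names (D-E-F-G-A) — that makes it a fifth of some quality.
The perfect fifth spans 7 semitones, and Db3 to Ab3 is exactly 7 semitones — so this is a perfect fifth.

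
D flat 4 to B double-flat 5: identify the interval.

minor 13th

D to B spans six letter names (D-E-F-G-A-B), plus an octave — that makes it a thirteenth of some quality.
A major thirteenth would be 21 semitones, but Db4 to Bbb5 is 20 — one semitone narrower, making it a minor thirteenth.
(Equivalently, a compound minor sixth: a minor sixth plus an octave.)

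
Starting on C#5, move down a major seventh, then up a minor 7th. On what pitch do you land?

C5

C#5 down a major seventh → D4 (11 semitones).
D4 up a minor seventh → C5 (10 semitones).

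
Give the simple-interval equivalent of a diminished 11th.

Subtracting seven from the interval number removes an octave: 11 − 7 = 4.
So a diminished eleventh is an octave plus a diminished fourth. The quality is unchanged.

diminished 4th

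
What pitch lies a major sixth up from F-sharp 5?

D-sharp 6

Counting six letter names up from F lands on D.
A major sixth is 9 semitones; 9 semitones up from F#5 gives D#6.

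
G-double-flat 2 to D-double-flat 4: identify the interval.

perfect twelfth

G to D spans five letter names (G-A-B-C-D), plus an octave: a twelfth.
Gbb2 to Dbb4 is 19 semitones, matching the perfect twelfth exactly, so the quality is perfect.
(Equivalently, a compound perfect fifth: a perfect fifth plus an octave.)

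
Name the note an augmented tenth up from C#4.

E##5

Three letters up from C (plus an octave) reaches E.
Moving 17 semitones up from C#4 (the size of an augmented tenth) reaches E##5.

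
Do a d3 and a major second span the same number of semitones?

A diminished third spans 2 semitones, and a major second also spans 2 semitones — they're enharmonic.

Yes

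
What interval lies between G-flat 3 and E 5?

augmented 13th

G to E spans six letter names (G-A-B-C-D-E), plus an octave — that makes it a thirteenth of some quality.
A major thirteenth would be 21 semitones; Gb3 to E5 is 22, one semitone wider, so the interval is augmented.
(Equivalently, a compound augmented sixth: an augmented sixth plus an octave.)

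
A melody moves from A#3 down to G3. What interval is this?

augmented 2nd

Descending from A#3 to G3 is the same interval as ascending G3 to A#3.
G to A spans two letter names (G-A) — that makes it a second of some quality.
G3 to A#3 spans 3 semitones — one semitone wider than the major second (2) — giving an augmented second.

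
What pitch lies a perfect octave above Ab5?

An octave keeps the letter name A, an octave up from A.
Moving 12 semitones up from Ab5 (the size of a perfect octave) reaches Ab6.

Ab6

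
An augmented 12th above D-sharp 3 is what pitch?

The twelfth's letter: D up five letter names plus an octave → A.
An augmented twelfth spans 20 semitones, so from D#3 the target pitch is A##4.

A-double-sharp 4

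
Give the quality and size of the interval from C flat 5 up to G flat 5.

C to G spans five letter names (C-D-E-F-G): a fifth.
Counting semitones, Cb5→Gb5 is 7, which is the perfect fifth.

perfect fifth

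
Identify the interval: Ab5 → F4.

Descending from Ab5 to F4 is the same interval as ascending F4 to Ab5.
F to A spans three letter names (F-G-A), plus an octave, so the interval is some kind of tenth.
At 15 semitones, F4→Ab5 falls one short of a major tenth: minor.
(Equivalently, a compound minor third: a minor third plus an octave.)

minor tenth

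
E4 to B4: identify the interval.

E to B spans five letter names (E-F-G-A-B) — that makes it a fifth of some quality.
The perfect fifth spans 7 semitones, and E4 to B4 is exactly 7 semitones — so this is a perfect fifth.

perfect fifth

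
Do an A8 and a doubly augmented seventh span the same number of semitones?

Yes

Both span 13 semitones: an augmented octave and a doubly augmented seventh are the same chromatic distance.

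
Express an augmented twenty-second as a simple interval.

A8

Each octave removed subtracts seven from the number: 22 − 14 = 8.
Quality carries through unchanged, so the simple form is an augmented octave.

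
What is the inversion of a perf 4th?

P5

Inverted interval numbers add to nine, so a fourth pairs with a fifth (4 + 5 = 9).
Quality inverts too: perfect stays perfect. That makes the inversion a perfect fifth.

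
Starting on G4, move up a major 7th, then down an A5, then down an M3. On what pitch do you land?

A major seventh up from G4 is F#5.
An augmented fifth down from F#5 is Bb4.
A major third down from Bb4 is Gb4.

Gb4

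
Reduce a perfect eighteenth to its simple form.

perfect fourth

Take out 2 octaves (14 from the number): 18 − 14 = 4.
So a perfect eighteenth is 2 octaves plus a perfect fourth. The quality is unchanged.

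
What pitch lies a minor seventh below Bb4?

The seventh takes the letter from B down to C.
A minor seventh is 10 semitones; 10 semitones down from Bb4 gives C4.

C4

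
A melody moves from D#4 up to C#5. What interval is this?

D to C spans seven letter names (D-E-F-G-A-B-C): a seventh.
D#4 to C#5 is 10 semitones, a half step short of the major seventh (11), so this is minor.

minor seventh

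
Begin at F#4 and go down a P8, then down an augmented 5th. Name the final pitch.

Bb2

Down a perfect octave from F#4: F#3 (12 semitones down).
Down an augmented fifth from F#3: Bb2 (8 semitones down).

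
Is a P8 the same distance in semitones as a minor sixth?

No

12 semitones (perfect octave) vs 8 semitones (minor sixth): not equal.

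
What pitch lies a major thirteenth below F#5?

A3

The thirteenth's letter: F down six letter names plus an octave → A.
Moving 21 semitones down from F#5 (the size of a major thirteenth) reaches A3.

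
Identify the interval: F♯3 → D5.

F to D spans six letter names (F-G-A-B-C-D), plus an octave, so the interval is some kind of thirteenth.
F#3 to D5 is 20 semitones, a half step short of the major thirteenth (21), so this is minor.
(Equivalently, a compound minor sixth: a minor sixth plus an octave.)

minor 13th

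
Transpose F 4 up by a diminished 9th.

G-double-flat 5

Counting two letter names plus an octave up from F lands on G.
A diminished ninth is 12 semitones; 12 semitones up from F4 gives Gbb5.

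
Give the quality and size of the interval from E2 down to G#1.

m6

Descending from E2 to G#1 is the same interval as ascending G#1 to E2.
G to E spans six letter names (G-A-B-C-D-E): a sixth.
At 8 semitones, G#1→E2 falls one short of a major sixth: minor.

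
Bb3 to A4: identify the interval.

major seventh

B to A spans seven letter names (B-C-D-E-F-G-A): a seventh.
Counting semitones, Bb3→A4 is 11, which is the major seventh.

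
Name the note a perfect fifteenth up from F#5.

A fifteenth keeps the letter name F, two octaves up from F.
A perfect fifteenth spans 24 semitones, so from F#5 the target pitch is F#7.

F#7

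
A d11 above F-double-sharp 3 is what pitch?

The eleventh's letter: F up four letter names plus an octave → B.
A diminished eleventh is 16 semitones; 16 semitones up from F##3 gives B4.

B 4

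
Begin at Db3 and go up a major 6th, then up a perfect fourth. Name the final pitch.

A major sixth up from Db3 is Bb3.
A perfect fourth up from Bb3 is Eb4.

Eb4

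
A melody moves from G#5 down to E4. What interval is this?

Descending from G#5 to E4 is the same interval as ascending E4 to G#5.
E to G spans three letter names (E-F-G), plus an octave — that makes it a tenth of some quality.
The major tenth spans 16 semitones, and E4 to G#5 is exactly 16 semitones — so this is a major tenth.
(Equivalently, a compound major third: a major third plus an octave.)

major tenth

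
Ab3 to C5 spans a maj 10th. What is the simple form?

Subtracting seven from the interval number removes an octave: 10 − 7 = 3.
So a major tenth is an octave plus a major third. The quality is unchanged.

M3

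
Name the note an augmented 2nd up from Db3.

Two letter names up from D: E.
An augmented second spans 3 semitones, so from Db3 the target pitch is E3.

E3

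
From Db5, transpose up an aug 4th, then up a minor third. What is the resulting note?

Bb5

Db5 up an augmented fourth → G5 (6 semitones).
A minor third up from G5 is Bb5.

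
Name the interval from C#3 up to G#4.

C to G spans five letter names (C-D-E-F-G), plus an octave: a twelfth.
C#3 to G#4 is 19 semitones, matching the perfect twelfth exactly, so the quality is perfect.
(Equivalently, a compound perfect fifth: a perfect fifth plus an octave.)

perfect 12th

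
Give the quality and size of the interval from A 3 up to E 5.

perfect twelfth

A to E spans five letter names (A-B-C-D-E), plus an octave — that makes it a twelfth of some quality.
The perfect twelfth spans 19 semitones, and A3 to E5 is exactly 19 semitones — so this is a perfect twelfth.
(Equivalently, a compound perfect fifth: a perfect fifth plus an octave.)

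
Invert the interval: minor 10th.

major 6th

First reduce the compound minor tenth to its simple form, a minor third.
Inverted interval numbers add to nine, so a third pairs with a sixth (3 + 6 = 9).
Quality inverts too: minor becomes major. That makes the inversion a major sixth.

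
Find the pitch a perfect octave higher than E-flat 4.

An octave keeps the letter name E, an octave up from E.
Moving 12 semitones up from Eb4 (the size of a perfect octave) reaches Eb5.

E-flat 5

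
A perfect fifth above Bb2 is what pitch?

Five letter names up from B: F.
Moving 7 semitones up from Bb2 (the size of a perfect fifth) reaches F3.

F3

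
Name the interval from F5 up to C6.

perfect fifth

F to C spans five letter names (F-G-A-B-C) — that makes it a fifth of some quality.
F5 to C6 is 7 semitones, matching the perfect fifth exactly, so the quality is perfect.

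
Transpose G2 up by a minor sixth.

Eb3

The sixth takes the letter from G up to E.
A minor sixth spans 8 semitones, so from G2 the target pitch is Eb3.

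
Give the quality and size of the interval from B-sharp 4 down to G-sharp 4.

Descending from B#4 to G#4 is the same interval as ascending G#4 to B#4.
G to B spans three letter names (G-A-B) — that makes it a third of some quality.
G#4 to B#4 is 4 semitones, matching the major third exactly, so the quality is major.

major third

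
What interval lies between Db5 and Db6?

D to D is the same letter name, plus an octave: an octave.
Counting semitones, Db5→Db6 is 12, which is the perfect octave.

perfect octave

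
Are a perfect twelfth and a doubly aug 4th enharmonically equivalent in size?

A perfect twelfth spans 19 semitones; a doubly augmented fourth spans 7 semitones. They differ by 12.

No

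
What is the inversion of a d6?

The rule of nine gives the new number: 9 − 6 = 3, so a sixth becomes a third.
Quality inverts too: diminished becomes augmented. That makes the inversion an augmented third.

augmented 3rd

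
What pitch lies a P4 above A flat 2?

Counting four letter names up from A lands on D.
A perfect fourth is 5 semitones; 5 semitones up from Ab2 gives Db3.

D flat 3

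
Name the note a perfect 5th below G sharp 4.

The fifth takes the letter from G down to C.
Moving 7 semitones down from G#4 (the size of a perfect fifth) reaches C#4.

C sharp 4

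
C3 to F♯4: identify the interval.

A11

C to F spans four letter names (C-D-E-F), plus an octave — that makes it an eleventh of some quality.
C3 to F#4 spans 18 semitones — one semitone wider than the perfect eleventh (17) — giving an augmented eleventh.
(Equivalently, a compound augmented fourth: an augmented fourth plus an octave.)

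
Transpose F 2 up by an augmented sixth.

D-sharp 3

The sixth takes the letter from F up to D.
An augmented sixth spans 10 semitones, so from F2 the target pitch is D#3.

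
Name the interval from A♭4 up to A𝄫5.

d8

A to A is the same letter name, plus an octave — that makes it an octave of some quality.
The perfect octave is 12 semitones; here we have 11, one semitone narrower: diminished.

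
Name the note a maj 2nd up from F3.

G3

Counting two letter names up from F lands on G.
A major second is 2 semitones; 2 semitones up from F3 gives G3.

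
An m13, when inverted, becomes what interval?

First reduce the compound minor thirteenth to its simple form, a minor sixth.
Inverted interval numbers add to nine, so a sixth pairs with a third (6 + 3 = 9).
Quality inverts too: minor becomes major. That makes the inversion a major third.

major 3rd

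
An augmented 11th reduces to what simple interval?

augmented 4th

Each octave removed subtracts seven from the number: 11 − 7 = 4.
Quality carries through unchanged, so the simple form is an augmented fourth.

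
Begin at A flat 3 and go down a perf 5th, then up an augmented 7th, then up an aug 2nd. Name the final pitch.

D double-sharp 4

Down a perfect fifth from Ab3: Db3 (7 semitones down).
Db3 up an augmented seventh → C#4 (12 semitones).
C#4 up an augmented second → D##4 (3 semitones).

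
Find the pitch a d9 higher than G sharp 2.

The ninth's letter: G up two letter names plus an octave → A.
A diminished ninth spans 12 semitones, so from G#2 the target pitch is Ab3.

A flat 3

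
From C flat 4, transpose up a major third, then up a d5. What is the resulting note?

A major third up from Cb4 is Eb4.
A diminished fifth up from Eb4 is Bbb4.

B double-flat 4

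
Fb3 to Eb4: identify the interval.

F to E spans seven letter names (F-G-A-B-C-D-E): a seventh.
Counting semitones, Fb3→Eb4 is 11, which is the major seventh.

major seventh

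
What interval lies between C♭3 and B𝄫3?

minor seventh

C to B spans seven letter names (C-D-E-F-G-A-B): a seventh.
A major seventh would be 11 semitones, but Cb3 to Bbb3 is 10 — one semitone narrower, making it a minor seventh.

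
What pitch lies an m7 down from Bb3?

Counting seven letter names down from B lands on C.
A minor seventh spans 10 semitones, so from Bb3 the target pitch is C3.

C3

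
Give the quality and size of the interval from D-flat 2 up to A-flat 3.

D to A spans five letter names (D-E-F-G-A), plus an octave — that makes it a twelfth of some quality.
The perfect twelfth spans 19 semitones, and Db2 to Ab3 is exactly 19 semitones — so this is a perfect twelfth.
(Equivalently, a compound perfect fifth: a perfect fifth plus an octave.)

perfect twelfth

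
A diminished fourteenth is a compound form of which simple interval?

diminished 7th

Each octave removed subtracts seven from the number: 14 − 7 = 7.
So a diminished fourteenth is an octave plus a diminished seventh. The quality is unchanged.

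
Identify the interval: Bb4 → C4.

minor seventh

Descending from Bb4 to C4 is the same interval as ascending C4 to Bb4.
C to B spans seven letter names (C-D-E-F-G-A-B), so the interval is some kind of seventh.
C4 to Bb4 is 10 semitones, a half step short of the major seventh (11), so this is minor.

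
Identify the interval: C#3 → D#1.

minor fourteenth

Descending from C#3 to D#1 is the same interval as ascending D#1 to C#3.
D to C spans seven letter names (D-E-F-G-A-B-C), plus an octave — that makes it a fourteenth of some quality.
A major fourteenth would be 23 semitones, but D#1 to C#3 is 22 — one semitone narrower, making it a minor fourteenth.
(Equivalently, a compound minor seventh: a minor seventh plus an octave.)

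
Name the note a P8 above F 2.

F 3

An octave keeps the letter name F, an octave up from F.
A perfect octave is 12 semitones; 12 semitones up from F2 gives F3.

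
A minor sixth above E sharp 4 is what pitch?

C sharp 5

The sixth takes the letter from E up to C.
A minor sixth spans 8 semitones, so from E#4 the target pitch is C#5.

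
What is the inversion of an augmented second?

The rule of nine gives the new number: 9 − 2 = 7, so a second becomes a seventh.
The quality also flips — augmented becomes diminished — giving a diminished seventh.

diminished seventh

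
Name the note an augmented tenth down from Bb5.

Three letters down from B (plus an octave) reaches G.
An augmented tenth is 17 semitones; 17 semitones down from Bb5 gives Gbb4.

Gbb4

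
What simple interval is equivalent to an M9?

Take out an octave (7 from the number): 9 − 7 = 2.
That makes a major ninth a compound major second — an octave plus a major second.

major 2nd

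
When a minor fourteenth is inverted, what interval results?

First reduce the compound minor fourteenth to its simple form, a minor seventh.
Inverted interval numbers add to nine, so a seventh pairs with a second (7 + 2 = 9).
The quality also flips — minor becomes major — giving a major second.

M2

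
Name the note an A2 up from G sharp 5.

A double-sharp 5

Two letter names up from G: A.
An augmented second spans 3 semitones, so from G#5 the target pitch is A##5.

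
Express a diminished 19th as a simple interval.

Subtracting seven from the interval number removes an octave: 19 − 14 = 5.
Quality carries through unchanged, so the simple form is a diminished fifth.

diminished fifth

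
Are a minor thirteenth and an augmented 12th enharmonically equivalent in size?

A minor thirteenth = 20 semitones = an augmented twelfth; enharmonically equal.

Yes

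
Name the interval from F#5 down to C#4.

Descending from F#5 to C#4 is the same interval as ascending C#4 to F#5.
C to F spans four letter names (C-D-E-F), plus an octave: an eleventh.
C#4 to F#5 is 17 semitones, matching the perfect eleventh exactly, so the quality is perfect.
(Equivalently, a compound perfect fourth: a perfect fourth plus an octave.)

perfect eleventh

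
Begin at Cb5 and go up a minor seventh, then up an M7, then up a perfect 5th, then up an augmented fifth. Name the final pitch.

B7

A minor seventh up from Cb5 is Bbb5.
Up a major seventh from Bbb5: Ab6 (11 semitones up).
A perfect fifth up from Ab6 is Eb7.
Eb7 up an augmented fifth → B7 (8 semitones).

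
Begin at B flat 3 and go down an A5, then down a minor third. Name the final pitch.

C flat 3

Bb3 down an augmented fifth → Ebb3 (8 semitones).
Down a minor third from Ebb3: Cb3 (3 semitones down).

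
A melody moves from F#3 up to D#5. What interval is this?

F to D spans six letter names (F-G-A-B-C-D), plus an octave, so the interval is some kind of thirteenth.
Counting semitones, F#3→D#5 is 21, which is the major thirteenth.
(Equivalently, a compound major sixth: a major sixth plus an octave.)

major thirteenth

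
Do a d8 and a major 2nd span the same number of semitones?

No

A diminished octave spans 11 semitones; a major second spans 2 semitones. They differ by 9.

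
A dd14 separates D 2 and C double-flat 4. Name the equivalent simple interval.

Each octave removed subtracts seven from the number: 14 − 7 = 7.
That makes a doubly diminished fourteenth a compound doubly diminished seventh — an octave plus a doubly diminished seventh.

doubly diminished 7th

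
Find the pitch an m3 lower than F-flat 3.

Three letter names down from F: D.
Moving 3 semitones down from Fb3 (the size of a minor third) reaches Db3.

D-flat 3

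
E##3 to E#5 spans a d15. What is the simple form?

Take out an octave (7 from the number): 15 − 7 = 8.
So a diminished fifteenth is an octave plus a diminished octave. The quality is unchanged.

d8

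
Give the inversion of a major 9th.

minor seventh

First reduce the compound major ninth to its simple form, a major second.
Inverted interval numbers add to nine, so a second pairs with a seventh (2 + 7 = 9).
Quality inverts too: major becomes minor. That makes the inversion a minor seventh.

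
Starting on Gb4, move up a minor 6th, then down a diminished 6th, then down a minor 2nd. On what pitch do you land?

F#4

A minor sixth up from Gb4 is Ebb5.
Down a diminished sixth from Ebb5: G4 (7 semitones down).
A minor second down from G4 is F#4.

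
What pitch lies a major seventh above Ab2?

G3

Seven letter names up from A: G.
A major seventh spans 11 semitones, so from Ab2 the target pitch is G3.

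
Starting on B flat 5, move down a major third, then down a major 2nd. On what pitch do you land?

Bb5 down a major third → Gb5 (4 semitones).
Gb5 down a major second → Fb5 (2 semitones).

F flat 5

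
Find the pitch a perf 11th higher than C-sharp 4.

Four letters up from C (plus an octave) reaches F.
Moving 17 semitones up from C#4 (the size of a perfect eleventh) reaches F#5.

F-sharp 5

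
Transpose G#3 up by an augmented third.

B##3

The third takes the letter from G up to B.
An augmented third spans 5 semitones, so from G#3 the target pitch is B##3.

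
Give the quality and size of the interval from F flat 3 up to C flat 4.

P5

F to C spans five letter names (F-G-A-B-C), so the interval is some kind of fifth.
Fb3 to Cb4 is 7 semitones, matching the perfect fifth exactly, so the quality is perfect.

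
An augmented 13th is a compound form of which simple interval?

A6

Take out an octave (7 from the number): 13 − 7 = 6.
So an augmented thirteenth is an octave plus an augmented sixth. The quality is unchanged.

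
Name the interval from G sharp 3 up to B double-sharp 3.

G to B spans three letter names (G-A-B), so the interval is some kind of third.
G#3 to B##3 spans 5 semitones — one semitone wider than the major third (4) — giving an augmented third.

augmented 3rd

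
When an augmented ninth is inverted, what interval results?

First reduce the compound augmented ninth to its simple form, an augmented second.
The rule of nine gives the new number: 9 − 2 = 7, so a second becomes a seventh.
And augmented becomes diminished under inversion, so we get a diminished seventh.

diminished 7th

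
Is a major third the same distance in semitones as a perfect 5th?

A major third is 4 semitones but a perfect fifth is 7 semitones — different sizes.

No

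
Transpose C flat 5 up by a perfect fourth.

The fourth takes the letter from C up to F.
A perfect fourth is 5 semitones; 5 semitones up from Cb5 gives Fb5.

F flat 5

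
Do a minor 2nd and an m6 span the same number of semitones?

A minor second spans 1 semitone; a minor sixth spans 8 semitones. They differ by 7.

No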